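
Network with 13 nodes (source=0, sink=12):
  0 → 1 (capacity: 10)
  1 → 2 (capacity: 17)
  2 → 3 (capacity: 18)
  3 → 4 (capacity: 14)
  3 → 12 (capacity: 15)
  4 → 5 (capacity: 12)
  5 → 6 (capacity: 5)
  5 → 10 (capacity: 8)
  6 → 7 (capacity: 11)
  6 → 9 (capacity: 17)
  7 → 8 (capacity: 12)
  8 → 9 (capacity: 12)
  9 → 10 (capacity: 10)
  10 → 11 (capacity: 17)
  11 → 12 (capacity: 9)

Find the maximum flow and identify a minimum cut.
Max flow = 10, Min cut edges: (0,1)

Maximum flow: 10
Minimum cut: (0,1)
Partition: S = [0], T = [1, 2, 3, 4, 5, 6, 7, 8, 9, 10, 11, 12]

Max-flow min-cut theorem verified: both equal 10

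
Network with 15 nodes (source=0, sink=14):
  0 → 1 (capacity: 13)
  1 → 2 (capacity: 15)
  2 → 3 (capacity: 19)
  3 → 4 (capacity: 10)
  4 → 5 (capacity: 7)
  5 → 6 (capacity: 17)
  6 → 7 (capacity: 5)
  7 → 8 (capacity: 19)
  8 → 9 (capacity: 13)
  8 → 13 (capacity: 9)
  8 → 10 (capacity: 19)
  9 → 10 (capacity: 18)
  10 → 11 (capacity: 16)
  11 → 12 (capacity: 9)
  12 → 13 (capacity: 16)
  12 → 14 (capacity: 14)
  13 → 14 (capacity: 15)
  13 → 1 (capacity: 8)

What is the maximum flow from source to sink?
Maximum flow = 5

Max flow: 5

Flow assignment:
  0 → 1: 5/13
  1 → 2: 5/15
  2 → 3: 5/19
  3 → 4: 5/10
  4 → 5: 5/7
  5 → 6: 5/17
  6 → 7: 5/5
  7 → 8: 5/19
  8 → 13: 5/9
  13 → 14: 5/15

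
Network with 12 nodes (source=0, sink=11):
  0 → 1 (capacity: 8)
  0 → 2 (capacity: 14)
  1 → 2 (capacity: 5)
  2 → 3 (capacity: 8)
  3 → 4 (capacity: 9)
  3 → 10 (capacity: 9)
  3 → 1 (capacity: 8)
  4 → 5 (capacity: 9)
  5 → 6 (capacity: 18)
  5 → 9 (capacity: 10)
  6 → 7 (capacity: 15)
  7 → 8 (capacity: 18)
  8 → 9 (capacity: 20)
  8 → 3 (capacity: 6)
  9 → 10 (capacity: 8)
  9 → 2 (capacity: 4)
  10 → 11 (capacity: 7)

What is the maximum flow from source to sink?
Maximum flow = 7

Max flow: 7

Flow assignment:
  0 → 1: 4/8
  0 → 2: 3/14
  1 → 2: 5/5
  2 → 3: 8/8
  3 → 10: 7/9
  3 → 1: 1/8
  10 → 11: 7/7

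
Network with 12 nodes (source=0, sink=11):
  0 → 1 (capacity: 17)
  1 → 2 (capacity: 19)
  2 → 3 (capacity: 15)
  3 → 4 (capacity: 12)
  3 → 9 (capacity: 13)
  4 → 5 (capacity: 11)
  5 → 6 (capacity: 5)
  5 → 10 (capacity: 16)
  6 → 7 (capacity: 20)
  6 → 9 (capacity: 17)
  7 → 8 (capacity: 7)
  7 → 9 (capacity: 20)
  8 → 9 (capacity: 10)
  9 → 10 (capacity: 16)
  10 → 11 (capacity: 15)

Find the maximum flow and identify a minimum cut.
Max flow = 15, Min cut edges: (10,11)

Maximum flow: 15
Minimum cut: (10,11)
Partition: S = [0, 1, 2, 3, 4, 5, 6, 7, 8, 9, 10], T = [11]

Max-flow min-cut theorem verified: both equal 15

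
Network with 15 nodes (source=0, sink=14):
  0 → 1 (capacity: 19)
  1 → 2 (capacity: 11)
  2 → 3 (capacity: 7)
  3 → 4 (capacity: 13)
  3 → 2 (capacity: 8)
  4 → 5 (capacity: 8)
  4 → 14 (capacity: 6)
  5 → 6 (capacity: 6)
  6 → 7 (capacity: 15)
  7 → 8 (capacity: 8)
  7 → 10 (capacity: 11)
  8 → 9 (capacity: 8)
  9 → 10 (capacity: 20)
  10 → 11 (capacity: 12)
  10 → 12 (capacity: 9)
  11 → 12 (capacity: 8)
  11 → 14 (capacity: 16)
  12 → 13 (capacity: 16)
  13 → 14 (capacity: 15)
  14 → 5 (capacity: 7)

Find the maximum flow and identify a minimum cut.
Max flow = 7, Min cut edges: (2,3)

Maximum flow: 7
Minimum cut: (2,3)
Partition: S = [0, 1, 2], T = [3, 4, 5, 6, 7, 8, 9, 10, 11, 12, 13, 14]

Max-flow min-cut theorem verified: both equal 7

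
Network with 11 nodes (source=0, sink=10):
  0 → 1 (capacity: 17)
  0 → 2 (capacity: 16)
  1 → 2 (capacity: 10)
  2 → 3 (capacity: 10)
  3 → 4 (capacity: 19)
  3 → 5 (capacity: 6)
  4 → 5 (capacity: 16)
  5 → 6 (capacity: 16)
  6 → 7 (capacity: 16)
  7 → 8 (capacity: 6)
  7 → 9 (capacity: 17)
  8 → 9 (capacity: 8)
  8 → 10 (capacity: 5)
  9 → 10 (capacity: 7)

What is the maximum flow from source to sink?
Maximum flow = 10

Max flow: 10

Flow assignment:
  0 → 1: 10/17
  1 → 2: 10/10
  2 → 3: 10/10
  3 → 4: 4/19
  3 → 5: 6/6
  4 → 5: 4/16
  5 → 6: 10/16
  6 → 7: 10/16
  7 → 8: 6/6
  7 → 9: 4/17
  8 → 9: 1/8
  8 → 10: 5/5
  9 → 10: 5/7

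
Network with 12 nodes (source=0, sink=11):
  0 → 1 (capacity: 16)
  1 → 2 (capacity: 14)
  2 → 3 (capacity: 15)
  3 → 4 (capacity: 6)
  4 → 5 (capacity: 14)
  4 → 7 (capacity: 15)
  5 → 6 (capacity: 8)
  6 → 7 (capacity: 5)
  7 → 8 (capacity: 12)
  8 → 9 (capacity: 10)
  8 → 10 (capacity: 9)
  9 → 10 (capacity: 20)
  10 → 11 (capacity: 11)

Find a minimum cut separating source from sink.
Min cut value = 6, edges: (3,4)

Min cut value: 6
Partition: S = [0, 1, 2, 3], T = [4, 5, 6, 7, 8, 9, 10, 11]
Cut edges: (3,4)

By max-flow min-cut theorem, max flow = min cut = 6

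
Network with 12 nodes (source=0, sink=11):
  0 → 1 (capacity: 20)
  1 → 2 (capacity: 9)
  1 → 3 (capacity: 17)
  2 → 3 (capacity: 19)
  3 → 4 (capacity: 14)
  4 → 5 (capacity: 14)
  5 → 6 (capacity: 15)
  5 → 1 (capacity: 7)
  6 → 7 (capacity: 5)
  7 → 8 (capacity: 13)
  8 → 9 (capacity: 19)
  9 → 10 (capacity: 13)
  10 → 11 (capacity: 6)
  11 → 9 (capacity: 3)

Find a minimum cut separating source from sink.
Min cut value = 5, edges: (6,7)

Min cut value: 5
Partition: S = [0, 1, 2, 3, 4, 5, 6], T = [7, 8, 9, 10, 11]
Cut edges: (6,7)

By max-flow min-cut theorem, max flow = min cut = 5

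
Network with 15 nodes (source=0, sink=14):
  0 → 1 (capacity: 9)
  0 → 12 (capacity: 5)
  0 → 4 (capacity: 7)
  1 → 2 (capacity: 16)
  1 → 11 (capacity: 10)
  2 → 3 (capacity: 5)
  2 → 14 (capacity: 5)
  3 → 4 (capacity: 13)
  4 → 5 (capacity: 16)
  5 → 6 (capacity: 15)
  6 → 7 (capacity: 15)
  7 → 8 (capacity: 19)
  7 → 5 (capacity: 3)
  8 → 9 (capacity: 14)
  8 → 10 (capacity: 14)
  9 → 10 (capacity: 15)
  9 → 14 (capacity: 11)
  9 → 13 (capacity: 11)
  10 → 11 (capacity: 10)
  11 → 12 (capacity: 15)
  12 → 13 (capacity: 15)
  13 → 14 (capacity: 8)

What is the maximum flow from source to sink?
Maximum flow = 21

Max flow: 21

Flow assignment:
  0 → 1: 9/9
  0 → 12: 5/5
  0 → 4: 7/7
  1 → 2: 6/16
  1 → 11: 3/10
  2 → 3: 1/5
  2 → 14: 5/5
  3 → 4: 1/13
  4 → 5: 8/16
  5 → 6: 8/15
  6 → 7: 8/15
  7 → 8: 8/19
  8 → 9: 8/14
  9 → 14: 8/11
  11 → 12: 3/15
  12 → 13: 8/15
  13 → 14: 8/8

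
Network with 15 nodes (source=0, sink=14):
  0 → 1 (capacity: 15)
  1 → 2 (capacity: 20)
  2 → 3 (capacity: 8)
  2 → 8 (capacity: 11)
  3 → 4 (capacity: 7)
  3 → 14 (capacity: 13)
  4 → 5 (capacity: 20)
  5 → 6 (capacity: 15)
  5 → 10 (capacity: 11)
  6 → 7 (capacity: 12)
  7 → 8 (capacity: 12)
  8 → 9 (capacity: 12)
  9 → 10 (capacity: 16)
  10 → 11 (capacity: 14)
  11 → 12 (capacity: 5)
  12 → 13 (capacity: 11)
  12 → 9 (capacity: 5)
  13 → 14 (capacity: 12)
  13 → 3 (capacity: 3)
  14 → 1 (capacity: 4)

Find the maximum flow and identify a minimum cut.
Max flow = 13, Min cut edges: (2,3), (11,12)

Maximum flow: 13
Minimum cut: (2,3), (11,12)
Partition: S = [0, 1, 2, 4, 5, 6, 7, 8, 9, 10, 11], T = [3, 12, 13, 14]

Max-flow min-cut theorem verified: both equal 13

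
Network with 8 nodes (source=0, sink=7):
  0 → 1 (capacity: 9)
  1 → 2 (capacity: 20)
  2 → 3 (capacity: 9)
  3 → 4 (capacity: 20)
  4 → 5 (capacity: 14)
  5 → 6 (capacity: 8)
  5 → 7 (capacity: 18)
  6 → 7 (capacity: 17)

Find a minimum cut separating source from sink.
Min cut value = 9, edges: (2,3)

Min cut value: 9
Partition: S = [0, 1, 2], T = [3, 4, 5, 6, 7]
Cut edges: (2,3)

By max-flow min-cut theorem, max flow = min cut = 9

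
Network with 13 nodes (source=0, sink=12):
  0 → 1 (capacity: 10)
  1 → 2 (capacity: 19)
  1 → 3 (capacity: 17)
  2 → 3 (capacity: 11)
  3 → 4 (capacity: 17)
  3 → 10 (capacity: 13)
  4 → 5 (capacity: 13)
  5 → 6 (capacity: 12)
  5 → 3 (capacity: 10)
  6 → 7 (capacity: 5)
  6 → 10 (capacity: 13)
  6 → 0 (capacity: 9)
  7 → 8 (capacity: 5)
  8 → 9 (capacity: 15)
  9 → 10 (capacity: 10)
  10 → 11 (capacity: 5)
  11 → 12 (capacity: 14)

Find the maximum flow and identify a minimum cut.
Max flow = 5, Min cut edges: (10,11)

Maximum flow: 5
Minimum cut: (10,11)
Partition: S = [0, 1, 2, 3, 4, 5, 6, 7, 8, 9, 10], T = [11, 12]

Max-flow min-cut theorem verified: both equal 5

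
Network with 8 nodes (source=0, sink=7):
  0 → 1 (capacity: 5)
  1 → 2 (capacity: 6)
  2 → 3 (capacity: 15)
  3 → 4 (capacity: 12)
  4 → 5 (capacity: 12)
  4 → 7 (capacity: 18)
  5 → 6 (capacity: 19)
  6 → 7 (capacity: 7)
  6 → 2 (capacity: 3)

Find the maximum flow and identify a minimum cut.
Max flow = 5, Min cut edges: (0,1)

Maximum flow: 5
Minimum cut: (0,1)
Partition: S = [0], T = [1, 2, 3, 4, 5, 6, 7]

Max-flow min-cut theorem verified: both equal 5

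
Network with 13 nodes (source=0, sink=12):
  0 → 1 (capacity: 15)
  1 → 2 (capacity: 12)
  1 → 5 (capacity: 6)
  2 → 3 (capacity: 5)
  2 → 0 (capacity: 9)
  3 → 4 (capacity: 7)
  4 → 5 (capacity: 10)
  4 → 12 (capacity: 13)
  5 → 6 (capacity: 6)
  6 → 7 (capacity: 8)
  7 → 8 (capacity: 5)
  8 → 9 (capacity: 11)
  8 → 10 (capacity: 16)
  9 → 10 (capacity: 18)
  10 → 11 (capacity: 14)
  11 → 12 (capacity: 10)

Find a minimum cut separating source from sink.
Min cut value = 10, edges: (2,3), (7,8)

Min cut value: 10
Partition: S = [0, 1, 2, 5, 6, 7], T = [3, 4, 8, 9, 10, 11, 12]
Cut edges: (2,3), (7,8)

By max-flow min-cut theorem, max flow = min cut = 10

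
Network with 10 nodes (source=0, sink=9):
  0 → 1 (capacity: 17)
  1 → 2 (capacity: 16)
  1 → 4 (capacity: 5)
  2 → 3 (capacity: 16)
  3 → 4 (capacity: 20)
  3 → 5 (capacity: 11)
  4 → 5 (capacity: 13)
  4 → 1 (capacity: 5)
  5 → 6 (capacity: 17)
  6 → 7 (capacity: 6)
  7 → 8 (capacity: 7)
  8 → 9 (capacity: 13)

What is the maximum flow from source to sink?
Maximum flow = 6

Max flow: 6

Flow assignment:
  0 → 1: 6/17
  1 → 2: 11/16
  2 → 3: 11/16
  3 → 4: 5/20
  3 → 5: 6/11
  4 → 1: 5/5
  5 → 6: 6/17
  6 → 7: 6/6
  7 → 8: 6/7
  8 → 9: 6/13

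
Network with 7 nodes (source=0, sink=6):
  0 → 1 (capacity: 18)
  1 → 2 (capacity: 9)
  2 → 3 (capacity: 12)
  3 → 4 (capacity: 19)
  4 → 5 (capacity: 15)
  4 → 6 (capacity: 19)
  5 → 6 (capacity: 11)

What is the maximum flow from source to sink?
Maximum flow = 9

Max flow: 9

Flow assignment:
  0 → 1: 9/18
  1 → 2: 9/9
  2 → 3: 9/12
  3 → 4: 9/19
  4 → 6: 9/19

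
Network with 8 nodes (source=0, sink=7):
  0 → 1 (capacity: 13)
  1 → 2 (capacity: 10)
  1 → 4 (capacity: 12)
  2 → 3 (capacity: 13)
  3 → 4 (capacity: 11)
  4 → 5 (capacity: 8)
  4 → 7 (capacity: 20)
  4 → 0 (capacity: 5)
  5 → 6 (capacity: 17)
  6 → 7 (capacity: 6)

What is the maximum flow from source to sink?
Maximum flow = 13

Max flow: 13

Flow assignment:
  0 → 1: 13/13
  1 → 2: 1/10
  1 → 4: 12/12
  2 → 3: 1/13
  3 → 4: 1/11
  4 → 7: 13/20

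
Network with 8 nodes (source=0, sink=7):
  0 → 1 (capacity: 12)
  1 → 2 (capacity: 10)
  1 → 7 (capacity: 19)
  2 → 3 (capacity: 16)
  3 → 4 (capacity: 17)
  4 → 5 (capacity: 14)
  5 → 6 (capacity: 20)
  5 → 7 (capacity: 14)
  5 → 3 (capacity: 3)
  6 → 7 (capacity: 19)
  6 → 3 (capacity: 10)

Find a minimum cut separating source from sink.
Min cut value = 12, edges: (0,1)

Min cut value: 12
Partition: S = [0], T = [1, 2, 3, 4, 5, 6, 7]
Cut edges: (0,1)

By max-flow min-cut theorem, max flow = min cut = 12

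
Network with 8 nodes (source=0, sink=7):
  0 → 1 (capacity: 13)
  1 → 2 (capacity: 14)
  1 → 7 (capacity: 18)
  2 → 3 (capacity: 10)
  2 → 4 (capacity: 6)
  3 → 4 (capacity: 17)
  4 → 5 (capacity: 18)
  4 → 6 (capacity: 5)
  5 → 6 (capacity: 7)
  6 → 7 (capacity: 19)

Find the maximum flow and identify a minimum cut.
Max flow = 13, Min cut edges: (0,1)

Maximum flow: 13
Minimum cut: (0,1)
Partition: S = [0], T = [1, 2, 3, 4, 5, 6, 7]

Max-flow min-cut theorem verified: both equal 13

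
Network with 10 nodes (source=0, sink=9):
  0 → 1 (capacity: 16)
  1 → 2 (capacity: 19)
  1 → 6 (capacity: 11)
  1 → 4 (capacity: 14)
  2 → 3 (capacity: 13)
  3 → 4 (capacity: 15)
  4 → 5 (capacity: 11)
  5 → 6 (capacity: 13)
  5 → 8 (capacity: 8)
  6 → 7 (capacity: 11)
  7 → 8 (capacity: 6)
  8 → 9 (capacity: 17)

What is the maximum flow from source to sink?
Maximum flow = 14

Max flow: 14

Flow assignment:
  0 → 1: 14/16
  1 → 6: 6/11
  1 → 4: 8/14
  4 → 5: 8/11
  5 → 8: 8/8
  6 → 7: 6/11
  7 → 8: 6/6
  8 → 9: 14/17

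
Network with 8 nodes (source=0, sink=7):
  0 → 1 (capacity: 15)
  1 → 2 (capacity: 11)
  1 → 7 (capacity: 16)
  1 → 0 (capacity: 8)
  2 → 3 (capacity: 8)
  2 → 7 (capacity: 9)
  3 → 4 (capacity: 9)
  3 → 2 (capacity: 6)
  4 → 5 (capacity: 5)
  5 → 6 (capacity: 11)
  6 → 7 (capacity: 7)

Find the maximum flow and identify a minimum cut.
Max flow = 15, Min cut edges: (0,1)

Maximum flow: 15
Minimum cut: (0,1)
Partition: S = [0], T = [1, 2, 3, 4, 5, 6, 7]

Max-flow min-cut theorem verified: both equal 15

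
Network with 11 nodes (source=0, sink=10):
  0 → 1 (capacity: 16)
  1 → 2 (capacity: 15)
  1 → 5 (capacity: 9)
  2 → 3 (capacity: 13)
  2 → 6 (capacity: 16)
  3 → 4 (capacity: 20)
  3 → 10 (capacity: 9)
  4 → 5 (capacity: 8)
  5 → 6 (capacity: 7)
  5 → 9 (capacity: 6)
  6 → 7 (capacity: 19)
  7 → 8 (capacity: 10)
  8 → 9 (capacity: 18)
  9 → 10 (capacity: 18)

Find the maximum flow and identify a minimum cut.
Max flow = 16, Min cut edges: (0,1)

Maximum flow: 16
Minimum cut: (0,1)
Partition: S = [0], T = [1, 2, 3, 4, 5, 6, 7, 8, 9, 10]

Max-flow min-cut theorem verified: both equal 16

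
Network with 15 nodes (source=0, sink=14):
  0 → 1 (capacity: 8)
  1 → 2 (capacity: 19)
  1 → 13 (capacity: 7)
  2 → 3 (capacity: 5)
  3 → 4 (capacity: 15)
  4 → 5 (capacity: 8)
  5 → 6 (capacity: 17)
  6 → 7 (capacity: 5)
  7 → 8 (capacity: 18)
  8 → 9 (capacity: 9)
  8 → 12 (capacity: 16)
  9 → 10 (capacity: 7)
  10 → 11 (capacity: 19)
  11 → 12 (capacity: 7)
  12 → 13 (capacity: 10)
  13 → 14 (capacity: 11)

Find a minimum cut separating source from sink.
Min cut value = 8, edges: (0,1)

Min cut value: 8
Partition: S = [0], T = [1, 2, 3, 4, 5, 6, 7, 8, 9, 10, 11, 12, 13, 14]
Cut edges: (0,1)

By max-flow min-cut theorem, max flow = min cut = 8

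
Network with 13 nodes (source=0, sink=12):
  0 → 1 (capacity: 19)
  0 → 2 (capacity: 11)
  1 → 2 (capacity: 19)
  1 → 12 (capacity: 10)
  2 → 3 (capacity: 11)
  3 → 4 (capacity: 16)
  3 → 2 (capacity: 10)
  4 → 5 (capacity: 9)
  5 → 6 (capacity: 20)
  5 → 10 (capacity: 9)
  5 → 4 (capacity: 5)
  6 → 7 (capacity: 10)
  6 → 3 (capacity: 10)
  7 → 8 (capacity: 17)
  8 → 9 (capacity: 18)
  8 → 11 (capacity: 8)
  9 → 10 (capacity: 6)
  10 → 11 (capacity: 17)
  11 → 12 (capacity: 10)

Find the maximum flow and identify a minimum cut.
Max flow = 19, Min cut edges: (1,12), (4,5)

Maximum flow: 19
Minimum cut: (1,12), (4,5)
Partition: S = [0, 1, 2, 3, 4], T = [5, 6, 7, 8, 9, 10, 11, 12]

Max-flow min-cut theorem verified: both equal 19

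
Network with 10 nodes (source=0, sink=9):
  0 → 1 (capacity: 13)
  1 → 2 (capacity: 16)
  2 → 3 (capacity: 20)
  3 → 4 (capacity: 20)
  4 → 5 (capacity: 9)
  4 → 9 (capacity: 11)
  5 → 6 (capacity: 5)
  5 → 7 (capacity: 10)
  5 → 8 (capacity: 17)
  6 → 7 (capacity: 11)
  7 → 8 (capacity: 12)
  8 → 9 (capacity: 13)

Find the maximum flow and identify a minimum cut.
Max flow = 13, Min cut edges: (0,1)

Maximum flow: 13
Minimum cut: (0,1)
Partition: S = [0], T = [1, 2, 3, 4, 5, 6, 7, 8, 9]

Max-flow min-cut theorem verified: both equal 13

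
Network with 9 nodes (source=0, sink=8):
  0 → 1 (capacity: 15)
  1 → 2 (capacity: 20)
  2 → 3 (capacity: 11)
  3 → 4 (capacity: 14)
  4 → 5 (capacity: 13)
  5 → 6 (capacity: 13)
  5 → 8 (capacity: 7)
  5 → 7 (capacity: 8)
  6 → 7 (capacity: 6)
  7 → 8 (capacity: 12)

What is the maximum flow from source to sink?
Maximum flow = 11

Max flow: 11

Flow assignment:
  0 → 1: 11/15
  1 → 2: 11/20
  2 → 3: 11/11
  3 → 4: 11/14
  4 → 5: 11/13
  5 → 8: 7/7
  5 → 7: 4/8
  7 → 8: 4/12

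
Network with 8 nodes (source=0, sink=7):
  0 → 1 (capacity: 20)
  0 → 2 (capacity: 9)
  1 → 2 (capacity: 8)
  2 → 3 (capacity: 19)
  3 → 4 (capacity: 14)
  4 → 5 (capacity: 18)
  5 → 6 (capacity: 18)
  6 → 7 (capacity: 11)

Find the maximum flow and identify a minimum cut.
Max flow = 11, Min cut edges: (6,7)

Maximum flow: 11
Minimum cut: (6,7)
Partition: S = [0, 1, 2, 3, 4, 5, 6], T = [7]

Max-flow min-cut theorem verified: both equal 11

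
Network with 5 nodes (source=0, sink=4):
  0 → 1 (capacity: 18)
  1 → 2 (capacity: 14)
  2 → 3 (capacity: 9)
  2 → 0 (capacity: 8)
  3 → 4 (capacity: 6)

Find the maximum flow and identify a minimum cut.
Max flow = 6, Min cut edges: (3,4)

Maximum flow: 6
Minimum cut: (3,4)
Partition: S = [0, 1, 2, 3], T = [4]

Max-flow min-cut theorem verified: both equal 6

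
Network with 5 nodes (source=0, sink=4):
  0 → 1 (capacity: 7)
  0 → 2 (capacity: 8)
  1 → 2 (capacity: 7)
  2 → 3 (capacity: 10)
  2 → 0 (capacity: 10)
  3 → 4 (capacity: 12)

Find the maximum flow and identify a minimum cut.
Max flow = 10, Min cut edges: (2,3)

Maximum flow: 10
Minimum cut: (2,3)
Partition: S = [0, 1, 2], T = [3, 4]

Max-flow min-cut theorem verified: both equal 10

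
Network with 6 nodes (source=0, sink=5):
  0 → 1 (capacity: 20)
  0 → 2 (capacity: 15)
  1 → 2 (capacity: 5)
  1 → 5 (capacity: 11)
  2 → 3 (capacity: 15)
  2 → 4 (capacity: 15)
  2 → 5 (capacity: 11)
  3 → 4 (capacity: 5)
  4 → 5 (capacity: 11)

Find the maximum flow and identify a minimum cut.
Max flow = 31, Min cut edges: (0,2), (1,2), (1,5)

Maximum flow: 31
Minimum cut: (0,2), (1,2), (1,5)
Partition: S = [0, 1], T = [2, 3, 4, 5]

Max-flow min-cut theorem verified: both equal 31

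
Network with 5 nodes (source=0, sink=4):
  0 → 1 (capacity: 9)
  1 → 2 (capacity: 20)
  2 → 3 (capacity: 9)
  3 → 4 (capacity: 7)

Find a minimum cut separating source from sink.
Min cut value = 7, edges: (3,4)

Min cut value: 7
Partition: S = [0, 1, 2, 3], T = [4]
Cut edges: (3,4)

By max-flow min-cut theorem, max flow = min cut = 7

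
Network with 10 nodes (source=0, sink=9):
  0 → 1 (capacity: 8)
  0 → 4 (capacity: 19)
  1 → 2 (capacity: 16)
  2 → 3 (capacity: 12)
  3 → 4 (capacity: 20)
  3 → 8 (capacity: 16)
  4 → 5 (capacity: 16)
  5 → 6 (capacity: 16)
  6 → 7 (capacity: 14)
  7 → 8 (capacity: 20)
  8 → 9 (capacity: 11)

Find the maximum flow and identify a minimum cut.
Max flow = 11, Min cut edges: (8,9)

Maximum flow: 11
Minimum cut: (8,9)
Partition: S = [0, 1, 2, 3, 4, 5, 6, 7, 8], T = [9]

Max-flow min-cut theorem verified: both equal 11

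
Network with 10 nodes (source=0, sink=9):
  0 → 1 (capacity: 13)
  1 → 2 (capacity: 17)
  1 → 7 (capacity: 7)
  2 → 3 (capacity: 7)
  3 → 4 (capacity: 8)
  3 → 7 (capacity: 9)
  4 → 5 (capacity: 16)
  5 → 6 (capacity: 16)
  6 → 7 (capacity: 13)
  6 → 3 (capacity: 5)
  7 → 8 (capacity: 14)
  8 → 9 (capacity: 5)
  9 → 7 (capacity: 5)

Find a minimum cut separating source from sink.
Min cut value = 5, edges: (8,9)

Min cut value: 5
Partition: S = [0, 1, 2, 3, 4, 5, 6, 7, 8], T = [9]
Cut edges: (8,9)

By max-flow min-cut theorem, max flow = min cut = 5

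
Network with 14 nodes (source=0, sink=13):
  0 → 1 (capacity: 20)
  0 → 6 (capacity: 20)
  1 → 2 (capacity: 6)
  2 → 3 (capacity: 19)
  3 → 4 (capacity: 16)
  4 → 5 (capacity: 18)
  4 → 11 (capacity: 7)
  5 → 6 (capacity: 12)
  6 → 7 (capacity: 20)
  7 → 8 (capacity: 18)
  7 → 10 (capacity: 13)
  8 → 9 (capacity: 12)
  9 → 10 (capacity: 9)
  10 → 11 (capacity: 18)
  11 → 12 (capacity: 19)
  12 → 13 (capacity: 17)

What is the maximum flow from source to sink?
Maximum flow = 17

Max flow: 17

Flow assignment:
  0 → 1: 6/20
  0 → 6: 11/20
  1 → 2: 6/6
  2 → 3: 6/19
  3 → 4: 6/16
  4 → 5: 6/18
  5 → 6: 6/12
  6 → 7: 17/20
  7 → 8: 7/18
  7 → 10: 10/13
  8 → 9: 7/12
  9 → 10: 7/9
  10 → 11: 17/18
  11 → 12: 17/19
  12 → 13: 17/17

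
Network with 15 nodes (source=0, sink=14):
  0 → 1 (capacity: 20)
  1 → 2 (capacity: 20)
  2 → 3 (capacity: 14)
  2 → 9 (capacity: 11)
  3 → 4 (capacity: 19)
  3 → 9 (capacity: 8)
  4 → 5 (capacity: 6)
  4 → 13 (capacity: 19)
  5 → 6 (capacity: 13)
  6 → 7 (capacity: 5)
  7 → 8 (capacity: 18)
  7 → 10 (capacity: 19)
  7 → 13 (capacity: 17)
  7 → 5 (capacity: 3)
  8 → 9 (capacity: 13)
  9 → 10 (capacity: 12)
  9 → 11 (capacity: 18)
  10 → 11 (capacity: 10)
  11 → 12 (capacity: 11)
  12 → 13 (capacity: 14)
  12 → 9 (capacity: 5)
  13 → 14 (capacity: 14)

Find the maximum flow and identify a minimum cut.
Max flow = 14, Min cut edges: (13,14)

Maximum flow: 14
Minimum cut: (13,14)
Partition: S = [0, 1, 2, 3, 4, 5, 6, 7, 8, 9, 10, 11, 12, 13], T = [14]

Max-flow min-cut theorem verified: both equal 14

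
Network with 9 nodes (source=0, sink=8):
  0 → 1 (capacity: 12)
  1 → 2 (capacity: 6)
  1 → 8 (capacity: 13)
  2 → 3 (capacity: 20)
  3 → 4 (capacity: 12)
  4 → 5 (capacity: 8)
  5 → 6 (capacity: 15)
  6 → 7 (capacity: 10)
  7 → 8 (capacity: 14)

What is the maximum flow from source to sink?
Maximum flow = 12

Max flow: 12

Flow assignment:
  0 → 1: 12/12
  1 → 8: 12/13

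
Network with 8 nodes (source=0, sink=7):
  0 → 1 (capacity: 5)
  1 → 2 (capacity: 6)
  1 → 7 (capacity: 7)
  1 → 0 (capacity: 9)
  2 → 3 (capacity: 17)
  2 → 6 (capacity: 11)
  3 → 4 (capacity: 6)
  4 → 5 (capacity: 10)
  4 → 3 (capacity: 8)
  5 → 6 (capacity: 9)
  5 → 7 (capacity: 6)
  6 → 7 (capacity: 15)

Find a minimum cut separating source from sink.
Min cut value = 5, edges: (0,1)

Min cut value: 5
Partition: S = [0], T = [1, 2, 3, 4, 5, 6, 7]
Cut edges: (0,1)

By max-flow min-cut theorem, max flow = min cut = 5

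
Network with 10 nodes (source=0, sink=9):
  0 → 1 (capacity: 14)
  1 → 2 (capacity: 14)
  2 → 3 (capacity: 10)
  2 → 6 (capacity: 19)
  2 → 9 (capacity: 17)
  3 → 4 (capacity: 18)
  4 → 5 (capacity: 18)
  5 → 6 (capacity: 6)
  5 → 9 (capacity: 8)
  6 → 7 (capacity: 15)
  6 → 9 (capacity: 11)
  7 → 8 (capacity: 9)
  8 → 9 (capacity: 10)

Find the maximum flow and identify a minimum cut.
Max flow = 14, Min cut edges: (1,2)

Maximum flow: 14
Minimum cut: (1,2)
Partition: S = [0, 1], T = [2, 3, 4, 5, 6, 7, 8, 9]

Max-flow min-cut theorem verified: both equal 14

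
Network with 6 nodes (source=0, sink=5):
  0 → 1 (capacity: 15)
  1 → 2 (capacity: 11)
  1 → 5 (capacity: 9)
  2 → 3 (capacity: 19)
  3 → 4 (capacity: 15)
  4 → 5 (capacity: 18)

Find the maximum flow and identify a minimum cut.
Max flow = 15, Min cut edges: (0,1)

Maximum flow: 15
Minimum cut: (0,1)
Partition: S = [0], T = [1, 2, 3, 4, 5]

Max-flow min-cut theorem verified: both equal 15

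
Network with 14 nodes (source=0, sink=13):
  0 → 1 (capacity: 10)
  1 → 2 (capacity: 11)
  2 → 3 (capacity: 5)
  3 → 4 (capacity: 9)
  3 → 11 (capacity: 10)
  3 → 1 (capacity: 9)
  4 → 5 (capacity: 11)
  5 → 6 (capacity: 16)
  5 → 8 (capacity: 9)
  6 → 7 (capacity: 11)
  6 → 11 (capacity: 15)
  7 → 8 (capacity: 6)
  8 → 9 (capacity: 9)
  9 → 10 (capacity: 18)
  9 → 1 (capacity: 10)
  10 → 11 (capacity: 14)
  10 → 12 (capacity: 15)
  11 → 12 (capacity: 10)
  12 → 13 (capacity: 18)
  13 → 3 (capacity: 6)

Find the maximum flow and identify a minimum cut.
Max flow = 5, Min cut edges: (2,3)

Maximum flow: 5
Minimum cut: (2,3)
Partition: S = [0, 1, 2], T = [3, 4, 5, 6, 7, 8, 9, 10, 11, 12, 13]

Max-flow min-cut theorem verified: both equal 5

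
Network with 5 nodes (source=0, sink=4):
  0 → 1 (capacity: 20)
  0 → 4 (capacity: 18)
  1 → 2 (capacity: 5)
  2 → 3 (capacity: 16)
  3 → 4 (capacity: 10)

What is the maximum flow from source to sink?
Maximum flow = 23

Max flow: 23

Flow assignment:
  0 → 1: 5/20
  0 → 4: 18/18
  1 → 2: 5/5
  2 → 3: 5/16
  3 → 4: 5/10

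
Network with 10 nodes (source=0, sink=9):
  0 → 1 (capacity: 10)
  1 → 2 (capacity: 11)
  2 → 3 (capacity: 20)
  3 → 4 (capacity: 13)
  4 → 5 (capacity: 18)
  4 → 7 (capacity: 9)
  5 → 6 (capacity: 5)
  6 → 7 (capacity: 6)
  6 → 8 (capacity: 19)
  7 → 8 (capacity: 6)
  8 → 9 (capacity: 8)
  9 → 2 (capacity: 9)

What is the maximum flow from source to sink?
Maximum flow = 8

Max flow: 8

Flow assignment:
  0 → 1: 8/10
  1 → 2: 8/11
  2 → 3: 8/20
  3 → 4: 8/13
  4 → 5: 2/18
  4 → 7: 6/9
  5 → 6: 2/5
  6 → 8: 2/19
  7 → 8: 6/6
  8 → 9: 8/8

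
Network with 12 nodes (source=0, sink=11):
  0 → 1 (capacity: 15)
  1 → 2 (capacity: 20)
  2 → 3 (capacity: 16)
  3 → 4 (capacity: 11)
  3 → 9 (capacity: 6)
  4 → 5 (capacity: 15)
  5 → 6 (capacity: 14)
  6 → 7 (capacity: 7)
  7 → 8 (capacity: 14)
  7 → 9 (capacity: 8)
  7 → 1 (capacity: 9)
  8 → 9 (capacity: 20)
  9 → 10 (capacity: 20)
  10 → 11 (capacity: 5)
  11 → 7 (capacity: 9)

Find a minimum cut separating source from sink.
Min cut value = 5, edges: (10,11)

Min cut value: 5
Partition: S = [0, 1, 2, 3, 4, 5, 6, 7, 8, 9, 10], T = [11]
Cut edges: (10,11)

By max-flow min-cut theorem, max flow = min cut = 5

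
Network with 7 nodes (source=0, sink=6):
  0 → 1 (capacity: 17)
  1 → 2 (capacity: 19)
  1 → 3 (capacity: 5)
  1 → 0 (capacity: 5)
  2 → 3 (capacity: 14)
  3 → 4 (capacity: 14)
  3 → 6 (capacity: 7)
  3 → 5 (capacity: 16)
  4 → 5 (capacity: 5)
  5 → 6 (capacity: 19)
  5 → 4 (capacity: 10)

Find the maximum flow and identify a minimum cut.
Max flow = 17, Min cut edges: (0,1)

Maximum flow: 17
Minimum cut: (0,1)
Partition: S = [0], T = [1, 2, 3, 4, 5, 6]

Max-flow min-cut theorem verified: both equal 17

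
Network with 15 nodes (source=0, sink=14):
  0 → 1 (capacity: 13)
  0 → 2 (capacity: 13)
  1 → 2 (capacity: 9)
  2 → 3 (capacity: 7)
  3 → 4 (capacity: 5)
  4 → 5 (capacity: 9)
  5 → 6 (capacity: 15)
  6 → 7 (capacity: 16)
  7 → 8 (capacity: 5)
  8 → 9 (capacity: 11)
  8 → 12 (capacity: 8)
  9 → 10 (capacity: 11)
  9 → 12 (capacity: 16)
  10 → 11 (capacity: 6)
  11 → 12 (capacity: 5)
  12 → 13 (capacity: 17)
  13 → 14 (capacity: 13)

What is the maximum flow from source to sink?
Maximum flow = 5

Max flow: 5

Flow assignment:
  0 → 1: 5/13
  1 → 2: 5/9
  2 → 3: 5/7
  3 → 4: 5/5
  4 → 5: 5/9
  5 → 6: 5/15
  6 → 7: 5/16
  7 → 8: 5/5
  8 → 12: 5/8
  12 → 13: 5/17
  13 → 14: 5/13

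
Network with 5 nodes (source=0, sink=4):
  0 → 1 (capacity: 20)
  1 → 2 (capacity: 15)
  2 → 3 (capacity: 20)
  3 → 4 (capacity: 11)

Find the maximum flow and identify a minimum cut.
Max flow = 11, Min cut edges: (3,4)

Maximum flow: 11
Minimum cut: (3,4)
Partition: S = [0, 1, 2, 3], T = [4]

Max-flow min-cut theorem verified: both equal 11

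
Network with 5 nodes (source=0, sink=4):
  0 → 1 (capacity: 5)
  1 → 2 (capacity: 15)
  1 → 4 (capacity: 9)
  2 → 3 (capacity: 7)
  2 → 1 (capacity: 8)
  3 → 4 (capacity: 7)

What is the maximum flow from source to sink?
Maximum flow = 5

Max flow: 5

Flow assignment:
  0 → 1: 5/5
  1 → 4: 5/9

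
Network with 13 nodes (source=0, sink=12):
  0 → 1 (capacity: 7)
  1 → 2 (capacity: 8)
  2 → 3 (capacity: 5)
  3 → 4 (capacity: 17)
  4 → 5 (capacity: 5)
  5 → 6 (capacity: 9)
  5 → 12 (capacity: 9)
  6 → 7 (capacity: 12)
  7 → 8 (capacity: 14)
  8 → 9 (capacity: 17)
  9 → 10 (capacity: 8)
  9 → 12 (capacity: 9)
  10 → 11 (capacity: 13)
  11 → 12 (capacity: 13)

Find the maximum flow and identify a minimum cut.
Max flow = 5, Min cut edges: (4,5)

Maximum flow: 5
Minimum cut: (4,5)
Partition: S = [0, 1, 2, 3, 4], T = [5, 6, 7, 8, 9, 10, 11, 12]

Max-flow min-cut theorem verified: both equal 5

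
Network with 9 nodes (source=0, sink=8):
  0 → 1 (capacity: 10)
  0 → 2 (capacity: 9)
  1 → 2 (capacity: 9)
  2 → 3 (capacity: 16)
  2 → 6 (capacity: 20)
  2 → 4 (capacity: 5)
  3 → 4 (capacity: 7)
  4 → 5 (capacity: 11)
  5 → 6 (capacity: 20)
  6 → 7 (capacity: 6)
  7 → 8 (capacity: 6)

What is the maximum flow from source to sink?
Maximum flow = 6

Max flow: 6

Flow assignment:
  0 → 1: 6/10
  1 → 2: 6/9
  2 → 6: 6/20
  6 → 7: 6/6
  7 → 8: 6/6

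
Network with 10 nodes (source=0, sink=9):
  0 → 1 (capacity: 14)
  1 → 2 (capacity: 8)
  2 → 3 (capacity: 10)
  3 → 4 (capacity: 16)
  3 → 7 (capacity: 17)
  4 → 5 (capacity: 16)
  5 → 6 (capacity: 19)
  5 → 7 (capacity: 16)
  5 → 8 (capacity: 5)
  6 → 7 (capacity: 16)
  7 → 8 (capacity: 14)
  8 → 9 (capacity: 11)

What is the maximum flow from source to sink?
Maximum flow = 8

Max flow: 8

Flow assignment:
  0 → 1: 8/14
  1 → 2: 8/8
  2 → 3: 8/10
  3 → 7: 8/17
  7 → 8: 8/14
  8 → 9: 8/11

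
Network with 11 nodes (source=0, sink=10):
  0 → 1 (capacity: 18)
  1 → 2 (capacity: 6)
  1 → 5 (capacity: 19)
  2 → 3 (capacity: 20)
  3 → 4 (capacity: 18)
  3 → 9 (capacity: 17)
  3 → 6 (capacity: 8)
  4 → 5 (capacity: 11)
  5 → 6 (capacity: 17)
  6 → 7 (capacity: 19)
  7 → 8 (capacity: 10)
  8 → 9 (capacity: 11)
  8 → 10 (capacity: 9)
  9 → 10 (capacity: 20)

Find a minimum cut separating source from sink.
Min cut value = 16, edges: (1,2), (7,8)

Min cut value: 16
Partition: S = [0, 1, 4, 5, 6, 7], T = [2, 3, 8, 9, 10]
Cut edges: (1,2), (7,8)

By max-flow min-cut theorem, max flow = min cut = 16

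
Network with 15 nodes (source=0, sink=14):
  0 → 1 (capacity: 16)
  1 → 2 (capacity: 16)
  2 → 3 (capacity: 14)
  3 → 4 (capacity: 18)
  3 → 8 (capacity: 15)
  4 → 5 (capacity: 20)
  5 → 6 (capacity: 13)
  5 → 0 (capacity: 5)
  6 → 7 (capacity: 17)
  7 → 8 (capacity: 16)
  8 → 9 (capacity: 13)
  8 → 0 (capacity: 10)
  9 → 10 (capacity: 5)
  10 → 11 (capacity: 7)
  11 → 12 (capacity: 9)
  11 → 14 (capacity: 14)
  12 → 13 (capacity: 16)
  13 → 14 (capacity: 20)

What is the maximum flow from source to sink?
Maximum flow = 5

Max flow: 5

Flow assignment:
  0 → 1: 14/16
  1 → 2: 14/16
  2 → 3: 14/14
  3 → 8: 14/15
  8 → 9: 5/13
  8 → 0: 9/10
  9 → 10: 5/5
  10 → 11: 5/7
  11 → 14: 5/14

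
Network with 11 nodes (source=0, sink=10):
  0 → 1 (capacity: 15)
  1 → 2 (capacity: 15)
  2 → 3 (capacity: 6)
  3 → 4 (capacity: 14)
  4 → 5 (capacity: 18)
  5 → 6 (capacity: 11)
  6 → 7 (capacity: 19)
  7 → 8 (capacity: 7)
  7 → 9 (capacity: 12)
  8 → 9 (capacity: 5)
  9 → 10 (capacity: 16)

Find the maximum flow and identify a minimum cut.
Max flow = 6, Min cut edges: (2,3)

Maximum flow: 6
Minimum cut: (2,3)
Partition: S = [0, 1, 2], T = [3, 4, 5, 6, 7, 8, 9, 10]

Max-flow min-cut theorem verified: both equal 6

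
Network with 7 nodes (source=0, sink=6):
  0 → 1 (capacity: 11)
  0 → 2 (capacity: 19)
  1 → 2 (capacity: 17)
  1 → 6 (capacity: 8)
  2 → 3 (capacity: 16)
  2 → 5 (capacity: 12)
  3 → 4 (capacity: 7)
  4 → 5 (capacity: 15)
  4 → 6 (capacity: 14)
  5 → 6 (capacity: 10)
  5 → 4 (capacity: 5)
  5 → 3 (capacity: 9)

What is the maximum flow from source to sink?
Maximum flow = 27

Max flow: 27

Flow assignment:
  0 → 1: 11/11
  0 → 2: 16/19
  1 → 2: 3/17
  1 → 6: 8/8
  2 → 3: 7/16
  2 → 5: 12/12
  3 → 4: 7/7
  4 → 6: 9/14
  5 → 6: 10/10
  5 → 4: 2/5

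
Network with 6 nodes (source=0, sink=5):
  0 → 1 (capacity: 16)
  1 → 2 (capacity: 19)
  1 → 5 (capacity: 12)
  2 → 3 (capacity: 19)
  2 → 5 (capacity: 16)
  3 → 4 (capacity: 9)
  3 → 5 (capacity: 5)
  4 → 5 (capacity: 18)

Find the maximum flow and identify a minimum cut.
Max flow = 16, Min cut edges: (0,1)

Maximum flow: 16
Minimum cut: (0,1)
Partition: S = [0], T = [1, 2, 3, 4, 5]

Max-flow min-cut theorem verified: both equal 16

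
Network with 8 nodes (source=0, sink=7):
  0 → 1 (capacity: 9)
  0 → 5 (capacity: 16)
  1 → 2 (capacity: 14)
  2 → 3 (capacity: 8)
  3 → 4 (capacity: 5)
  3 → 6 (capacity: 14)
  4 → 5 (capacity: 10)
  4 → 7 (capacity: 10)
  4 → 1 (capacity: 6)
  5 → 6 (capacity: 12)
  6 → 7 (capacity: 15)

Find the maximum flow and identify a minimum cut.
Max flow = 20, Min cut edges: (3,4), (6,7)

Maximum flow: 20
Minimum cut: (3,4), (6,7)
Partition: S = [0, 1, 2, 3, 5, 6], T = [4, 7]

Max-flow min-cut theorem verified: both equal 20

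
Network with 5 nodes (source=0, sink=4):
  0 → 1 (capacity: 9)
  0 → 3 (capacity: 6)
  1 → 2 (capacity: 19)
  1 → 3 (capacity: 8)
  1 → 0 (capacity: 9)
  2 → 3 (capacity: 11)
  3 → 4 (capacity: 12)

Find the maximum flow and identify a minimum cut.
Max flow = 12, Min cut edges: (3,4)

Maximum flow: 12
Minimum cut: (3,4)
Partition: S = [0, 1, 2, 3], T = [4]

Max-flow min-cut theorem verified: both equal 12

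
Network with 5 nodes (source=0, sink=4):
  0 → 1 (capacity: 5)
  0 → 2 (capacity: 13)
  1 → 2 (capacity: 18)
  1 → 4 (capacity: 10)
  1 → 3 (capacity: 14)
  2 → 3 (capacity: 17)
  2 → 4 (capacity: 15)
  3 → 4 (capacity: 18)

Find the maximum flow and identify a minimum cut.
Max flow = 18, Min cut edges: (0,1), (0,2)

Maximum flow: 18
Minimum cut: (0,1), (0,2)
Partition: S = [0], T = [1, 2, 3, 4]

Max-flow min-cut theorem verified: both equal 18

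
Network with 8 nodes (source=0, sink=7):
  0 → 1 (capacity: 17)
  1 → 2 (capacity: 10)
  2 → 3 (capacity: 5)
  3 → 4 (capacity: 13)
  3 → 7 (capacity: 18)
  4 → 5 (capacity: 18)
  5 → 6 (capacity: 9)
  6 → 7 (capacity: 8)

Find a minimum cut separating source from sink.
Min cut value = 5, edges: (2,3)

Min cut value: 5
Partition: S = [0, 1, 2], T = [3, 4, 5, 6, 7]
Cut edges: (2,3)

By max-flow min-cut theorem, max flow = min cut = 5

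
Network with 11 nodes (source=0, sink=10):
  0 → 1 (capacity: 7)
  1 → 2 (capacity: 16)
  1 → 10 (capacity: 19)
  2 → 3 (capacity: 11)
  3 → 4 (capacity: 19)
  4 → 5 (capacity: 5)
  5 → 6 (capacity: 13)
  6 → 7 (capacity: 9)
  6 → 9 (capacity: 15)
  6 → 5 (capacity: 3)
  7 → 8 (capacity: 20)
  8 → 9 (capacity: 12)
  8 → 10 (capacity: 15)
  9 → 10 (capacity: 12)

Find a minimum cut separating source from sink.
Min cut value = 7, edges: (0,1)

Min cut value: 7
Partition: S = [0], T = [1, 2, 3, 4, 5, 6, 7, 8, 9, 10]
Cut edges: (0,1)

By max-flow min-cut theorem, max flow = min cut = 7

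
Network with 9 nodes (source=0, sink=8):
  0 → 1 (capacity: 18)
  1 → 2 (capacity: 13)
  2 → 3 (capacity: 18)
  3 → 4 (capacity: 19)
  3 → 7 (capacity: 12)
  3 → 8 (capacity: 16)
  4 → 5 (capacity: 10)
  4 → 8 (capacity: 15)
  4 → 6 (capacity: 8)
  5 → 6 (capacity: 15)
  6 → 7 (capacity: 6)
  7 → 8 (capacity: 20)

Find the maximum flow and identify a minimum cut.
Max flow = 13, Min cut edges: (1,2)

Maximum flow: 13
Minimum cut: (1,2)
Partition: S = [0, 1], T = [2, 3, 4, 5, 6, 7, 8]

Max-flow min-cut theorem verified: both equal 13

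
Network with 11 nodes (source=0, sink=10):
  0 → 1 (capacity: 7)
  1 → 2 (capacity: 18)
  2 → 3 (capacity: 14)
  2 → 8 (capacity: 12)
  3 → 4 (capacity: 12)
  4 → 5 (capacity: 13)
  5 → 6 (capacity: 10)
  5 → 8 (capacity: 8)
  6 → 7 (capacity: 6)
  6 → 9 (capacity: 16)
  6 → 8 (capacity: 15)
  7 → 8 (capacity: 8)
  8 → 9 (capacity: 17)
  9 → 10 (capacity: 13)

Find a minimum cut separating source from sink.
Min cut value = 7, edges: (0,1)

Min cut value: 7
Partition: S = [0], T = [1, 2, 3, 4, 5, 6, 7, 8, 9, 10]
Cut edges: (0,1)

By max-flow min-cut theorem, max flow = min cut = 7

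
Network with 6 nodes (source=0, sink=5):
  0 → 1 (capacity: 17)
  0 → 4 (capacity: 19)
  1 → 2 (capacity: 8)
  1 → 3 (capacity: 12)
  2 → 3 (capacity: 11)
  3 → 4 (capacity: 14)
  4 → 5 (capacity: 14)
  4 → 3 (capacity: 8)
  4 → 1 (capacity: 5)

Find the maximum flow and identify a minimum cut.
Max flow = 14, Min cut edges: (4,5)

Maximum flow: 14
Minimum cut: (4,5)
Partition: S = [0, 1, 2, 3, 4], T = [5]

Max-flow min-cut theorem verified: both equal 14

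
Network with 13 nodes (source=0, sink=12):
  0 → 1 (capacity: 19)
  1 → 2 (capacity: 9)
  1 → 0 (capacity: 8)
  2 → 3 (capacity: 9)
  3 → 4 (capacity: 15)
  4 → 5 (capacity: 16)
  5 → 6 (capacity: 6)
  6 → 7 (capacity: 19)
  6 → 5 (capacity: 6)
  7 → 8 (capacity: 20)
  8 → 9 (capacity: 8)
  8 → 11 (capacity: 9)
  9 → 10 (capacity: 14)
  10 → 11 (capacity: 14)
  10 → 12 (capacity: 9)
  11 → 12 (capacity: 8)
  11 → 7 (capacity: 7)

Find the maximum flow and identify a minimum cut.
Max flow = 6, Min cut edges: (5,6)

Maximum flow: 6
Minimum cut: (5,6)
Partition: S = [0, 1, 2, 3, 4, 5], T = [6, 7, 8, 9, 10, 11, 12]

Max-flow min-cut theorem verified: both equal 6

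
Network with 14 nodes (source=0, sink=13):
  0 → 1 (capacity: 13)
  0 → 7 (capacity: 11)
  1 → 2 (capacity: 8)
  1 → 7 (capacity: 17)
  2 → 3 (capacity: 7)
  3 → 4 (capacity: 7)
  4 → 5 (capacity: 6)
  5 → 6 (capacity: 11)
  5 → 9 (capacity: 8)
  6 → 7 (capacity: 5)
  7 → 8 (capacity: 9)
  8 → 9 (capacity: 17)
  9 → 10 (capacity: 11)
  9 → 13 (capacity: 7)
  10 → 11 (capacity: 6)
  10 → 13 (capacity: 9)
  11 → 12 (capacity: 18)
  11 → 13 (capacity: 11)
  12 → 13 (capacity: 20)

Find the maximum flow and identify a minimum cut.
Max flow = 15, Min cut edges: (4,5), (7,8)

Maximum flow: 15
Minimum cut: (4,5), (7,8)
Partition: S = [0, 1, 2, 3, 4, 6, 7], T = [5, 8, 9, 10, 11, 12, 13]

Max-flow min-cut theorem verified: both equal 15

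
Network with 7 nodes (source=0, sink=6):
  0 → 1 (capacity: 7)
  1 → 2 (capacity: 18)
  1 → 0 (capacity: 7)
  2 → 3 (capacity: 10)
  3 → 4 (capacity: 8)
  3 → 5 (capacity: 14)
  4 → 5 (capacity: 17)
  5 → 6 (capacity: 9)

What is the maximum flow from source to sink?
Maximum flow = 7

Max flow: 7

Flow assignment:
  0 → 1: 7/7
  1 → 2: 7/18
  2 → 3: 7/10
  3 → 5: 7/14
  5 → 6: 7/9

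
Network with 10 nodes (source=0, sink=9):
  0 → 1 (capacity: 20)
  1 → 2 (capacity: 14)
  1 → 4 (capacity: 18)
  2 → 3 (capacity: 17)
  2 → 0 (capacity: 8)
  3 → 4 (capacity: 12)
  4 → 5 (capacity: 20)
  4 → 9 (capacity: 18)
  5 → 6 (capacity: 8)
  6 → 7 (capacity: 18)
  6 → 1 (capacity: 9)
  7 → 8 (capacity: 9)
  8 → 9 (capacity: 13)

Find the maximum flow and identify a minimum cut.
Max flow = 20, Min cut edges: (0,1)

Maximum flow: 20
Minimum cut: (0,1)
Partition: S = [0], T = [1, 2, 3, 4, 5, 6, 7, 8, 9]

Max-flow min-cut theorem verified: both equal 20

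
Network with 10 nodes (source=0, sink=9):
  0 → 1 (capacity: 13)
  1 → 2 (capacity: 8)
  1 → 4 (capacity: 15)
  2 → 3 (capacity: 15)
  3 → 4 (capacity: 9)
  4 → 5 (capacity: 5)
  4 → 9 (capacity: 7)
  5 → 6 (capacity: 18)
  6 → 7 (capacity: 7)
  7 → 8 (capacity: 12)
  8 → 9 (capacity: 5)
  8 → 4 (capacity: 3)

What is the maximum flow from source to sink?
Maximum flow = 12

Max flow: 12

Flow assignment:
  0 → 1: 12/13
  1 → 4: 12/15
  4 → 5: 5/5
  4 → 9: 7/7
  5 → 6: 5/18
  6 → 7: 5/7
  7 → 8: 5/12
  8 → 9: 5/5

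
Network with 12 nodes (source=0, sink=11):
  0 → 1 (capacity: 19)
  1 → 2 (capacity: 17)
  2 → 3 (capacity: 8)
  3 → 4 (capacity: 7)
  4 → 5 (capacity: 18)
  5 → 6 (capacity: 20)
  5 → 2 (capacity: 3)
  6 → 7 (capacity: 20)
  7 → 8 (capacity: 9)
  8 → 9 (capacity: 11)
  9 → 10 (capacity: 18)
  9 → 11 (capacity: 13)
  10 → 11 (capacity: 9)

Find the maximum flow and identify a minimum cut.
Max flow = 7, Min cut edges: (3,4)

Maximum flow: 7
Minimum cut: (3,4)
Partition: S = [0, 1, 2, 3], T = [4, 5, 6, 7, 8, 9, 10, 11]

Max-flow min-cut theorem verified: both equal 7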